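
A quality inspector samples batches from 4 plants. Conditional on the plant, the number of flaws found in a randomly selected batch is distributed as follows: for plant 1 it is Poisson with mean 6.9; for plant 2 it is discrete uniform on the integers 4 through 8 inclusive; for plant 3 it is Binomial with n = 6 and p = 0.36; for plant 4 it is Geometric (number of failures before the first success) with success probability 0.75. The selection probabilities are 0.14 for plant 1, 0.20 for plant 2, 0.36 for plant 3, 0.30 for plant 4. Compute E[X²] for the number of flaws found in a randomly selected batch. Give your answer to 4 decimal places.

For each component E[X²] = Var + (mean)², giving 1: 54.51; 2: 38; 3: 6.048; 4: 0.555556.
Overall E[X²] = 0.14·54.51 + 0.2·38 + 0.36·6.048 + 0.3·0.555556 = 17.5753.

17.5753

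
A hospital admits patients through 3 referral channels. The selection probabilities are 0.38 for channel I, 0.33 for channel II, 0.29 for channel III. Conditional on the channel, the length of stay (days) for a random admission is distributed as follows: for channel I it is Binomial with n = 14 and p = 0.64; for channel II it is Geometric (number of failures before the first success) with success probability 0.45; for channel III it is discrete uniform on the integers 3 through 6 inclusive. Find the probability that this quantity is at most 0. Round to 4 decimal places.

Conditional on each channel, P(X ≤ 0): I: 6.14094e-07; II: 0.45; III: 0.
By total probability, P(X ≤ 0) = 0.38·6.14094e-07 + 0.33·0.45 + 0.29·0 = 0.1485.

0.1485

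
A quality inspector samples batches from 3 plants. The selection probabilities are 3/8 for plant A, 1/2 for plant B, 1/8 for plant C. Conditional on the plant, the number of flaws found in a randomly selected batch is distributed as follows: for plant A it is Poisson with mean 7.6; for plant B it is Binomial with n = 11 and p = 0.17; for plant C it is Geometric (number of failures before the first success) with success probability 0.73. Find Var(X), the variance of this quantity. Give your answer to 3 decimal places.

Per component, A: μ=7.6, E[X²]=65.36; B: μ=1.87, E[X²]=5.049; C: μ=0.369863, E[X²]=0.64346.
E[X] = 0.375·7.6 + 0.5·1.87 + 0.125·0.369863 = 3.83123.
E[X²] = 0.375·65.36 + 0.5·5.049 + 0.125·0.64346 = 27.1149.
Var(X) = E[X²] − (E[X])² = 27.1149 − 14.6783 = 12.4366.

12.437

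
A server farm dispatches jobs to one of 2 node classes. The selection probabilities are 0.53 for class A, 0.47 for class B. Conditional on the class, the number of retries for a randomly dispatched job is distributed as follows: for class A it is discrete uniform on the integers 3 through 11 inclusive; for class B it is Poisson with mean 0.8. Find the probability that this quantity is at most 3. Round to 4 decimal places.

0.5246

Conditional on each class, P(X ≤ 3): A: 0.111111; B: 0.99092.
By total probability, P(X ≤ 3) = 0.53·0.111111 + 0.47·0.99092 = 0.524621.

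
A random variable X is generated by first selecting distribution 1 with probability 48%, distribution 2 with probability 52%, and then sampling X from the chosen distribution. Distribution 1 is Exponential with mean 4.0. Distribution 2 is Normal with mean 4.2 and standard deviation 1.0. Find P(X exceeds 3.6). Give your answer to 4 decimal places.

Conditional on each component, P(X > 3.6): 1: 0.40657; 2: 0.725747.
By total probability, P(X > 3.6) = 0.48·0.40657 + 0.52·0.725747 = 0.572542.

0.5725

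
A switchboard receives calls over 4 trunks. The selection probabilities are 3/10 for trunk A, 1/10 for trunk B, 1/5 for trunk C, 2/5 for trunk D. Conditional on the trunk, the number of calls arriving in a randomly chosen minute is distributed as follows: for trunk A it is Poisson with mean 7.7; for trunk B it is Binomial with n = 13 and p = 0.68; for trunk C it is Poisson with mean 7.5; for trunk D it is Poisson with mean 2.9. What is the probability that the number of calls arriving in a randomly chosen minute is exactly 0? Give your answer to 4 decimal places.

0.0223

Conditional on each trunk, P(X = 0): A: 0.000452827; B: 3.68935e-07; C: 0.000553084; D: 0.0550232.
By total probability, P(X = 0) = 0.3·0.000452827 + 0.1·3.68935e-07 + 0.2·0.000553084 + 0.4·0.0550232 = 0.0222558.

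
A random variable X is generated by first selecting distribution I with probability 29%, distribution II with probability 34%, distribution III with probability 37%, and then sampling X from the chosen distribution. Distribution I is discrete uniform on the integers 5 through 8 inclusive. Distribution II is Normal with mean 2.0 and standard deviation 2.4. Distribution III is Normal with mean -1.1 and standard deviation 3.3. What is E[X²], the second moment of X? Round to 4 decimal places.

For each component E[X²] = Var + (mean)², giving I: 43.5; II: 9.76; III: 12.1.
Overall E[X²] = 0.29·43.5 + 0.34·9.76 + 0.37·12.1 = 20.4104.

20.4104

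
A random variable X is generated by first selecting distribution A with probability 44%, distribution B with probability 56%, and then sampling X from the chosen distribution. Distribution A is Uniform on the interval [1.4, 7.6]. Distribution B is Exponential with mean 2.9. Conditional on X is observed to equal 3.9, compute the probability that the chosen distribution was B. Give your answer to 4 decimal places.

0.4149

Likelihoods f(3.9 | ·): A: 0.16129; B: 0.0898568.
Posterior ∝ prior × likelihood. Numerator for B: 0.56·0.0898568 = 0.0503198.
Normalizing constant: 0.44·0.16129 + 0.56·0.0898568 = 0.121288.
P(B | observation) = 0.0503198 / 0.121288 = 0.41488.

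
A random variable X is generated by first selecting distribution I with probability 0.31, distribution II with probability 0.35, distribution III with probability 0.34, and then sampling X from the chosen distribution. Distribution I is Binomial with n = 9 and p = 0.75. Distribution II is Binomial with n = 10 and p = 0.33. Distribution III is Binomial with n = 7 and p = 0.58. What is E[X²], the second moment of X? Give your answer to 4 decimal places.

For each component E[X²] = Var + (mean)², giving I: 47.25; II: 13.101; III: 18.1888.
Overall E[X²] = 0.31·47.25 + 0.35·13.101 + 0.34·18.1888 = 25.417.

25.4170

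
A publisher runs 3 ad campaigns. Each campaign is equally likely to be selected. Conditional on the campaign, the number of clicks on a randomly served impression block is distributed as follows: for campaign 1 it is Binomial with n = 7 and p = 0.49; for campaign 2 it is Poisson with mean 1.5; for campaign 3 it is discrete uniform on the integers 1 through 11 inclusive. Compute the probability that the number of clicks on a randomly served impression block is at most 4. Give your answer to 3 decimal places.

Conditional on each campaign, P(X ≤ 4): 1: 0.789514; 2: 0.981424; 3: 0.363636.
By total probability, P(X ≤ 4) = 0.333333·0.789514 + 0.333333·0.981424 + 0.333333·0.363636 = 0.711525.

0.712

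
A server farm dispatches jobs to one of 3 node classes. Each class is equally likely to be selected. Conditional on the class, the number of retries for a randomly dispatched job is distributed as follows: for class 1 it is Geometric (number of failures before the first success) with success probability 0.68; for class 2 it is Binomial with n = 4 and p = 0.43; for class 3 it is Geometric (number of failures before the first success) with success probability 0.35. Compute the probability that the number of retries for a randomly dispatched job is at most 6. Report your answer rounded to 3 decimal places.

0.984

Conditional on each class, P(X ≤ 6): 1: 0.999656; 2: 1; 3: 0.950978.
By total probability, P(X ≤ 6) = 0.333333·0.999656 + 0.333333·1 + 0.333333·0.950978 = 0.983545.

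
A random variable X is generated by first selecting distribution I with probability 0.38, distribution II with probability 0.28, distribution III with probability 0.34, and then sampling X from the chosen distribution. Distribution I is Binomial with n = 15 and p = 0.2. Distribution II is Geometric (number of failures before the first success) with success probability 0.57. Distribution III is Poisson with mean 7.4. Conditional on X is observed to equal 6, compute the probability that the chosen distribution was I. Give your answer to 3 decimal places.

Likelihoods P(X=6 | ·): I: 0.0429926; II: 0.00360318; III: 0.139405.
Posterior ∝ prior × likelihood. Numerator for I: 0.38·0.0429926 = 0.0163372.
Normalizing constant: 0.38·0.0429926 + 0.28·0.00360318 + 0.34·0.139405 = 0.0647438.
P(I | observation) = 0.0163372 / 0.0647438 = 0.252336.

0.252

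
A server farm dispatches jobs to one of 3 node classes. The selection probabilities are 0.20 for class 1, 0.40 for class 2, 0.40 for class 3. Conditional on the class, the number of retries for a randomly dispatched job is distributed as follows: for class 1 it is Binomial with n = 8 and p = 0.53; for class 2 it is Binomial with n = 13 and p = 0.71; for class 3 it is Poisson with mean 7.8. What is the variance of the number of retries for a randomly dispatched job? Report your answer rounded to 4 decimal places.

Per component, 1: μ=4.24, E[X²]=19.9704; 2: μ=9.23, E[X²]=87.8696; 3: μ=7.8, E[X²]=68.64.
E[X] = 0.2·4.24 + 0.4·9.23 + 0.4·7.8 = 7.66.
E[X²] = 0.2·19.9704 + 0.4·87.8696 + 0.4·68.64 = 66.5979.
Var(X) = E[X²] − (E[X])² = 66.5979 − 58.6756 = 7.92232.

7.9223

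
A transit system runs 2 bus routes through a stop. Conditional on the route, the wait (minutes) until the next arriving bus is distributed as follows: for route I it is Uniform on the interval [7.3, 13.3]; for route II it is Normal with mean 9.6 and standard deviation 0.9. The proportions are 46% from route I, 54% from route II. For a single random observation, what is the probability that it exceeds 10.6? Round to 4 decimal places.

0.2790

Conditional on each route, P(X > 10.6): I: 0.45; II: 0.13326.
By total probability, P(X > 10.6) = 0.46·0.45 + 0.54·0.13326 = 0.278961.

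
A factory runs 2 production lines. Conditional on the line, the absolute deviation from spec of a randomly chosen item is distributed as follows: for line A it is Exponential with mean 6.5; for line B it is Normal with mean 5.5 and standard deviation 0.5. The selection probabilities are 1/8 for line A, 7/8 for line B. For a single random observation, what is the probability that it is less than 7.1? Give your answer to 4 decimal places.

0.9575

Conditional on each line, P(X < 7.1): A: 0.664558; B: 0.999313.
By total probability, P(X < 7.1) = 0.125·0.664558 + 0.875·0.999313 = 0.957469.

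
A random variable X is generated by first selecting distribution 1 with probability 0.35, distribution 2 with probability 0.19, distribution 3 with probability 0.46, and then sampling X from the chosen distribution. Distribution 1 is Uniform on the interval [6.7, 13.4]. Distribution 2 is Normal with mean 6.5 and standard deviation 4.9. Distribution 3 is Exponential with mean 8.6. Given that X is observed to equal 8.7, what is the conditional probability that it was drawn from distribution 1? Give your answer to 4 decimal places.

Likelihoods f(8.7 | ·): 1: 0.149254; 2: 0.0736107; 3: 0.0422822.
Posterior ∝ prior × likelihood. Numerator for 1: 0.35·0.149254 = 0.0522388.
Normalizing constant: 0.35·0.149254 + 0.19·0.0736107 + 0.46·0.0422822 = 0.0856746.
P(1 | observation) = 0.0522388 / 0.0856746 = 0.609735.

0.6097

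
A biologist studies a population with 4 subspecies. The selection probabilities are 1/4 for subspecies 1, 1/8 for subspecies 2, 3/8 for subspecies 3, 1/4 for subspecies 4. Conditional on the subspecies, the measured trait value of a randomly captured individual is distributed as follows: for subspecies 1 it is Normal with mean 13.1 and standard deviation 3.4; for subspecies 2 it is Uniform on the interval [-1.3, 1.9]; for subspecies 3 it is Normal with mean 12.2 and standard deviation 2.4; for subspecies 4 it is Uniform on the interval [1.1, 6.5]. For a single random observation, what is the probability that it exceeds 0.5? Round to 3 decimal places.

Conditional on each subspecies, P(X > 0.5): 1: 0.999895; 2: 0.4375; 3: 0.999999; 4: 1.
By total probability, P(X > 0.5) = 0.25·0.999895 + 0.125·0.4375 + 0.375·0.999999 + 0.25·1 = 0.929661.

0.930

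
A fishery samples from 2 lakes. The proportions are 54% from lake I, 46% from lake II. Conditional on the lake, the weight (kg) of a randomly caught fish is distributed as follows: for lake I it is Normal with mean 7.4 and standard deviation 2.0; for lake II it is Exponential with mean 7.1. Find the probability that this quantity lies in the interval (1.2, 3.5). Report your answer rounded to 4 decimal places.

0.1208

Conditional on each lake, P(1.2 < X < 3.5): I: 0.0246205; II: 0.23368.
By total probability, P(1.2 < X < 3.5) = 0.54·0.0246205 + 0.46·0.23368 = 0.120788.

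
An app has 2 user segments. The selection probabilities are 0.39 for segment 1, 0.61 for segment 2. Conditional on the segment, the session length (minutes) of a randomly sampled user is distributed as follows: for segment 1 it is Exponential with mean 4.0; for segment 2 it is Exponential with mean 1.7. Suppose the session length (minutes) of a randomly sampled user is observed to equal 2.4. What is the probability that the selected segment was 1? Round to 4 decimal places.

Likelihoods f(2.4 | ·): 1: 0.137203; 2: 0.14336.
Posterior ∝ prior × likelihood. Numerator for 1: 0.39·0.137203 = 0.0535091.
Normalizing constant: 0.39·0.137203 + 0.61·0.14336 = 0.140959.
P(1 | observation) = 0.0535091 / 0.140959 = 0.379608.

0.3796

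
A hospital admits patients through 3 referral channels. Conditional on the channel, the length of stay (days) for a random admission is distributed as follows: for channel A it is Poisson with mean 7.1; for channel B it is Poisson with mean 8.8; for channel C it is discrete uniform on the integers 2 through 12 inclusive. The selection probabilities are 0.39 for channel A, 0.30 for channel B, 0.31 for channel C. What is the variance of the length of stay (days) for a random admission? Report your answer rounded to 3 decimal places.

Per component, A: μ=7.1, E[X²]=57.51; B: μ=8.8, E[X²]=86.24; C: μ=7, E[X²]=59.
E[X] = 0.39·7.1 + 0.3·8.8 + 0.31·7 = 7.579.
E[X²] = 0.39·57.51 + 0.3·86.24 + 0.31·59 = 66.5909.
Var(X) = E[X²] − (E[X])² = 66.5909 − 57.4412 = 9.14966.

9.150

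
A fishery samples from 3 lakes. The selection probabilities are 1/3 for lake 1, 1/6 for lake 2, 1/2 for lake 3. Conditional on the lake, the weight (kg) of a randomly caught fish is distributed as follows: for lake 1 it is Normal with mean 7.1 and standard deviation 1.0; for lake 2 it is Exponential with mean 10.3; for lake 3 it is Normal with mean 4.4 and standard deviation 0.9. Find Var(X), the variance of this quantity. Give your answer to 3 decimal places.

23.105

Per component, 1: μ=7.1, E[X²]=51.41; 2: μ=10.3, E[X²]=212.18; 3: μ=4.4, E[X²]=20.17.
E[X] = 0.333333·7.1 + 0.166667·10.3 + 0.5·4.4 = 6.28333.
E[X²] = 0.333333·51.41 + 0.166667·212.18 + 0.5·20.17 = 62.585.
Var(X) = E[X²] − (E[X])² = 62.585 − 39.4803 = 23.1047.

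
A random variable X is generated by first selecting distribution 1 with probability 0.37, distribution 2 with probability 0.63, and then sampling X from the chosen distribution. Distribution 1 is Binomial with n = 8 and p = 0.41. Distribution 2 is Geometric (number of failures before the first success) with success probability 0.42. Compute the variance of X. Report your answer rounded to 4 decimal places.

Per component, 1: μ=3.28, E[X²]=12.6936; 2: μ=1.38095, E[X²]=5.19501.
E[X] = 0.37·3.28 + 0.63·1.38095 = 2.0836.
E[X²] = 0.37·12.6936 + 0.63·5.19501 = 7.96949.
Var(X) = E[X²] − (E[X])² = 7.96949 − 4.34139 = 3.6281.

3.6281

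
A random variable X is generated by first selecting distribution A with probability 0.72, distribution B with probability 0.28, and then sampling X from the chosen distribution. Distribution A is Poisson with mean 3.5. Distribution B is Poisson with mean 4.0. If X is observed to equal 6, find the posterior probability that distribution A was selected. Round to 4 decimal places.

Likelihoods P(X=6 | ·): A: 0.0770983; B: 0.104196.
Posterior ∝ prior × likelihood. Numerator for A: 0.72·0.0770983 = 0.0555108.
Normalizing constant: 0.72·0.0770983 + 0.28·0.104196 = 0.0846856.
P(A | observation) = 0.0555108 / 0.0846856 = 0.655493.

0.6555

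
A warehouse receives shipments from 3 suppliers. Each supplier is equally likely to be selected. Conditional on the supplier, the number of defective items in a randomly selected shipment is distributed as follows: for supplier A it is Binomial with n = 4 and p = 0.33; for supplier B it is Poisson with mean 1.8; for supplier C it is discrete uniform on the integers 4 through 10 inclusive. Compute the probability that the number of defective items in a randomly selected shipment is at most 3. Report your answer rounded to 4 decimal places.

0.6265

Conditional on each supplier, P(X ≤ 3): A: 0.988141; B: 0.891292; C: 0.
By total probability, P(X ≤ 3) = 0.333333·0.988141 + 0.333333·0.891292 + 0.333333·0 = 0.626477.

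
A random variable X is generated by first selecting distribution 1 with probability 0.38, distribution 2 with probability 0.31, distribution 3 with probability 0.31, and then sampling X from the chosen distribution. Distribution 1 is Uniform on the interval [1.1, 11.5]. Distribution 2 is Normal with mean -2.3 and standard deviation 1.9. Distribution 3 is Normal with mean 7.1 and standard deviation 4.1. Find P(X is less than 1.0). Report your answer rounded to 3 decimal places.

Conditional on each component, P(X < 1.0): 1: 0; 2: 0.958792; 3: 0.0684012.
By total probability, P(X < 1.0) = 0.38·0 + 0.31·0.958792 + 0.31·0.0684012 = 0.31843.

0.318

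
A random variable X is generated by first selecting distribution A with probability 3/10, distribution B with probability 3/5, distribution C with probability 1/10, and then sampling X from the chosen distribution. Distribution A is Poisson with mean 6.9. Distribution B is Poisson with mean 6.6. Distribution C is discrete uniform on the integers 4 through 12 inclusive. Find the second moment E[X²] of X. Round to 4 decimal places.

53.5157

For each component E[X²] = Var + (mean)², giving A: 54.51; B: 50.16; C: 70.6667.
Overall E[X²] = 0.3·54.51 + 0.6·50.16 + 0.1·70.6667 = 53.5157.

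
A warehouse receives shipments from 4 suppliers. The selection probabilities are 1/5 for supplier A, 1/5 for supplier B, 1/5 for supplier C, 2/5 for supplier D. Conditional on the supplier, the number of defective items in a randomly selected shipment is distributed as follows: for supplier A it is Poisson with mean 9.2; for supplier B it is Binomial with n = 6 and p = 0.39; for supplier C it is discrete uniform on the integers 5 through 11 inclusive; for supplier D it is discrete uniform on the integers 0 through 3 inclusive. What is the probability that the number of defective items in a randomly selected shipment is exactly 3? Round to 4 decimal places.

0.1565

Conditional on each supplier, P(X = 3): A: 0.013113; B: 0.269286; C: 0; D: 0.25.
By total probability, P(X = 3) = 0.2·0.013113 + 0.2·0.269286 + 0.2·0 + 0.4·0.25 = 0.15648.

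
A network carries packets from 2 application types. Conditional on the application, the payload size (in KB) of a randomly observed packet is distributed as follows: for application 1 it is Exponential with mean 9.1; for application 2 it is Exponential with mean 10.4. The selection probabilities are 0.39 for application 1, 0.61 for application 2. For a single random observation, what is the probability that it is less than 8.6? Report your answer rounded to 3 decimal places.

0.582

Conditional on each application, P(X < 8.6): 1: 0.611342; 2: 0.562607.
By total probability, P(X < 8.6) = 0.39·0.611342 + 0.61·0.562607 = 0.581614.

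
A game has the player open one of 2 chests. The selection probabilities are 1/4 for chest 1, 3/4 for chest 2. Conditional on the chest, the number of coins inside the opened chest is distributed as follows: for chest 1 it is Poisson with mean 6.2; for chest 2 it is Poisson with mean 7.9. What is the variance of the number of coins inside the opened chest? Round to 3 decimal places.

8.017

Per component, 1: μ=6.2, E[X²]=44.64; 2: μ=7.9, E[X²]=70.31.
E[X] = 0.25·6.2 + 0.75·7.9 = 7.475.
E[X²] = 0.25·44.64 + 0.75·70.31 = 63.8925.
Var(X) = E[X²] − (E[X])² = 63.8925 − 55.8756 = 8.01687.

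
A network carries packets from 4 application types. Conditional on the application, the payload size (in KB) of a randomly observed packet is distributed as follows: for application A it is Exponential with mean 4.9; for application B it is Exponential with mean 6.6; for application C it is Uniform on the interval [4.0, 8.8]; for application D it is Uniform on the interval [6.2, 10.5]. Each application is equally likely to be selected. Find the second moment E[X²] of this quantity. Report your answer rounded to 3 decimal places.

For each component E[X²] = Var + (mean)², giving A: 48.02; B: 87.12; C: 42.88; D: 71.2633.
Overall E[X²] = 0.25·48.02 + 0.25·87.12 + 0.25·42.88 + 0.25·71.2633 = 62.3208.

62.321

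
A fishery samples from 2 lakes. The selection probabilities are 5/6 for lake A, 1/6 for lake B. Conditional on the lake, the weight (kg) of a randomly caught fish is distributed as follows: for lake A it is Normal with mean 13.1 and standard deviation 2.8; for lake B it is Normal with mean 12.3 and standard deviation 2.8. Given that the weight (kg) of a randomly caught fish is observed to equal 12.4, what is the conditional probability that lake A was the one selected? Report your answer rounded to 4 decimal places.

Likelihoods f(12.4 | ·): A: 0.138096; B: 0.142389.
Posterior ∝ prior × likelihood. Numerator for A: 0.833333·0.138096 = 0.11508.
Normalizing constant: 0.833333·0.138096 + 0.166667·0.142389 = 0.138811.
P(A | observation) = 0.11508 / 0.138811 = 0.829038.

0.8290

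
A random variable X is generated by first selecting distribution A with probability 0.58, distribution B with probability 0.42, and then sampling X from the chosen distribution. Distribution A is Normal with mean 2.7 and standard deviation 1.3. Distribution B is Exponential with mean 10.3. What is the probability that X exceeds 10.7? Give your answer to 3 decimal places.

Conditional on each component, P(X > 10.7): A: 3.7813e-10; B: 0.353867.
By total probability, P(X > 10.7) = 0.58·3.7813e-10 + 0.42·0.353867 = 0.148624.

0.149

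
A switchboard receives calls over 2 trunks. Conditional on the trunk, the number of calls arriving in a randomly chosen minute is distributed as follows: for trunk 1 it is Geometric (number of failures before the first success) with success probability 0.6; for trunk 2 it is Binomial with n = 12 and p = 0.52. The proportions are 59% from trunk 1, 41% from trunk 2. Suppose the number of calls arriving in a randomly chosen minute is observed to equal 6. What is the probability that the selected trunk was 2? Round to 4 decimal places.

0.9844

Likelihoods P(X=6 | ·): 1: 0.0024576; 2: 0.223429.
Posterior ∝ prior × likelihood. Numerator for 2: 0.41·0.223429 = 0.0916059.
Normalizing constant: 0.59·0.0024576 + 0.41·0.223429 = 0.0930559.
P(2 | observation) = 0.0916059 / 0.0930559 = 0.984418.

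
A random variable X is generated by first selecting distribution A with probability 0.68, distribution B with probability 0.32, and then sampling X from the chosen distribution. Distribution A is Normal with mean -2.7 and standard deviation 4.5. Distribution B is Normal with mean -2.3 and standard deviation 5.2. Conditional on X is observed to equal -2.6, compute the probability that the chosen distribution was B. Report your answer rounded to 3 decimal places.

Likelihoods f(-2.6 | ·): A: 0.088632; B: 0.0765921.
Posterior ∝ prior × likelihood. Numerator for B: 0.32·0.0765921 = 0.0245095.
Normalizing constant: 0.68·0.088632 + 0.32·0.0765921 = 0.0847792.
P(B | observation) = 0.0245095 / 0.0847792 = 0.289098.

0.289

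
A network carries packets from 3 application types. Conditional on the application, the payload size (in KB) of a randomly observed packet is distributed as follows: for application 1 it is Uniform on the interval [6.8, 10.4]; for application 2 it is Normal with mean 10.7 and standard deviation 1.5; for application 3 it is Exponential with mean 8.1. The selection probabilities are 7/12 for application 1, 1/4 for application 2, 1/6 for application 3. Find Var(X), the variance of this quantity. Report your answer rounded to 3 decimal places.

Per component, 1: μ=8.6, E[X²]=75.04; 2: μ=10.7, E[X²]=116.74; 3: μ=8.1, E[X²]=131.22.
E[X] = 0.583333·8.6 + 0.25·10.7 + 0.166667·8.1 = 9.04167.
E[X²] = 0.583333·75.04 + 0.25·116.74 + 0.166667·131.22 = 94.8283.
Var(X) = E[X²] − (E[X])² = 94.8283 − 81.7517 = 13.0766.

13.077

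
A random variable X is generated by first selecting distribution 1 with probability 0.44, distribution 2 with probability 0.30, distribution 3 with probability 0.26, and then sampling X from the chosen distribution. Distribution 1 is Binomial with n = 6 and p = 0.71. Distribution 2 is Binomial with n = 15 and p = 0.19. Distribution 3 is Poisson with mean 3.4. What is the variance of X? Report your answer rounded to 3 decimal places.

Per component, 1: μ=4.26, E[X²]=19.383; 2: μ=2.85, E[X²]=10.431; 3: μ=3.4, E[X²]=14.96.
E[X] = 0.44·4.26 + 0.3·2.85 + 0.26·3.4 = 3.6134.
E[X²] = 0.44·19.383 + 0.3·10.431 + 0.26·14.96 = 15.5474.
Var(X) = E[X²] − (E[X])² = 15.5474 − 13.0567 = 2.49076.

2.491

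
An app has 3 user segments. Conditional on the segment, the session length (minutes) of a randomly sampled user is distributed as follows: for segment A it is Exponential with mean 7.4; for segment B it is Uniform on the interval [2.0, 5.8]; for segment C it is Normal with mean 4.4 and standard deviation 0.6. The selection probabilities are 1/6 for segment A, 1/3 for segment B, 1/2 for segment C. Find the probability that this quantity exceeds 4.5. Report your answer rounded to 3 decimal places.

Conditional on each segment, P(X > 4.5): A: 0.54438; B: 0.342105; C: 0.433816.
By total probability, P(X > 4.5) = 0.166667·0.54438 + 0.333333·0.342105 + 0.5·0.433816 = 0.421673.

0.422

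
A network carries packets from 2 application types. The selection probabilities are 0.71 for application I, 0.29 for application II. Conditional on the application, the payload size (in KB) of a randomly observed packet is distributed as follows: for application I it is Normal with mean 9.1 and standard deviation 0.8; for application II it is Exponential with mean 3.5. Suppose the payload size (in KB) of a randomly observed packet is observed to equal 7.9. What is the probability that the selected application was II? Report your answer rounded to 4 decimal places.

0.0701

Likelihoods f(7.9 | ·): I: 0.161897; II: 0.0298997.
Posterior ∝ prior × likelihood. Numerator for II: 0.29·0.0298997 = 0.00867092.
Normalizing constant: 0.71·0.161897 + 0.29·0.0298997 = 0.123618.
P(II | observation) = 0.00867092 / 0.123618 = 0.070143.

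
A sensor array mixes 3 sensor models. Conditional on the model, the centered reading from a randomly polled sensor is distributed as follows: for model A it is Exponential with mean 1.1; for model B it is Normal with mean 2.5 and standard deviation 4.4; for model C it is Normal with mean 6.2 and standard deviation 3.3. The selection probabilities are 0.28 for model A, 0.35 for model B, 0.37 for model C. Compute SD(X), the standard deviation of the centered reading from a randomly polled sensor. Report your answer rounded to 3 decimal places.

3.975

Per component, A: μ=1.1, E[X²]=2.42; B: μ=2.5, E[X²]=25.61; C: μ=6.2, E[X²]=49.33.
E[X] = 0.28·1.1 + 0.35·2.5 + 0.37·6.2 = 3.477.
E[X²] = 0.28·2.42 + 0.35·25.61 + 0.37·49.33 = 27.8932.
Var(X) = E[X²] − (E[X])² = 27.8932 − 12.0895 = 15.8037.
SD(X) = √15.8037 = 3.97538.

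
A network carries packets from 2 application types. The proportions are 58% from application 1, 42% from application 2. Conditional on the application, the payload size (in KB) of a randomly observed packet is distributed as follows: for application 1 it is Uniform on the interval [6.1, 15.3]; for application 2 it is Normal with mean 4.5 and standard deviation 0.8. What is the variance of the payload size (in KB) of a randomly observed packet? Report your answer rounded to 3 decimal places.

13.724

Per component, 1: μ=10.7, E[X²]=121.543; 2: μ=4.5, E[X²]=20.89.
E[X] = 0.58·10.7 + 0.42·4.5 = 8.096.
E[X²] = 0.58·121.543 + 0.42·20.89 = 79.2689.
Var(X) = E[X²] − (E[X])² = 79.2689 − 65.5452 = 13.7237.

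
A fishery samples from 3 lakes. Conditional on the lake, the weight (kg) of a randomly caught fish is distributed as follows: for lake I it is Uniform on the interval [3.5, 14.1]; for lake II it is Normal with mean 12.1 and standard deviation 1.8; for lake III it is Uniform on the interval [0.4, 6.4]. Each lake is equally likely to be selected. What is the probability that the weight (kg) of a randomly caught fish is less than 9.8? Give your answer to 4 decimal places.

Conditional on each lake, P(X < 9.8): I: 0.59434; II: 0.100664; III: 1.
By total probability, P(X < 9.8) = 0.333333·0.59434 + 0.333333·0.100664 + 0.333333·1 = 0.565001.

0.5650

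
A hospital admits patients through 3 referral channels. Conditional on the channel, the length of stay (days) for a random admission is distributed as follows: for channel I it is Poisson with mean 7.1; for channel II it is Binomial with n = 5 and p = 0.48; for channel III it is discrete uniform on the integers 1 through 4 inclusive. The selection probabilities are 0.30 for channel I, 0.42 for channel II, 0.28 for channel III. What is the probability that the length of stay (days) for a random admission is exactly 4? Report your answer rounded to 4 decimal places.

Conditional on each channel, P(X = 4): I: 0.0873638; II: 0.138019; III: 0.25.
By total probability, P(X = 4) = 0.3·0.0873638 + 0.42·0.138019 + 0.28·0.25 = 0.154177.

0.1542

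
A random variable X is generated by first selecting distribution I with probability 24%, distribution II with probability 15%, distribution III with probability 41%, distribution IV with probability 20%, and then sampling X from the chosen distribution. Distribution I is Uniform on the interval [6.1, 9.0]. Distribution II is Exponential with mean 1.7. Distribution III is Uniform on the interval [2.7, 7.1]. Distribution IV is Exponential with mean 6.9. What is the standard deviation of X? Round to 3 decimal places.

3.808

Per component, I: μ=7.55, E[X²]=57.7033; II: μ=1.7, E[X²]=5.78; III: μ=4.9, E[X²]=25.6233; IV: μ=6.9, E[X²]=95.22.
E[X] = 0.24·7.55 + 0.15·1.7 + 0.41·4.9 + 0.2·6.9 = 5.456.
E[X²] = 0.24·57.7033 + 0.15·5.78 + 0.41·25.6233 + 0.2·95.22 = 44.2654.
Var(X) = E[X²] − (E[X])² = 44.2654 − 29.7679 = 14.4974.
SD(X) = √14.4974 = 3.80755.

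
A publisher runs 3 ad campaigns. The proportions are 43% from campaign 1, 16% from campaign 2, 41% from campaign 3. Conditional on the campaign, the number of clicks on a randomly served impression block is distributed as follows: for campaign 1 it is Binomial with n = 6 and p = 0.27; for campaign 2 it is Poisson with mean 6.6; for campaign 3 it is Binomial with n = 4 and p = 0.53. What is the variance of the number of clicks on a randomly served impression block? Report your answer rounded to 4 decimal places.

5.0400

Per component, 1: μ=1.62, E[X²]=3.807; 2: μ=6.6, E[X²]=50.16; 3: μ=2.12, E[X²]=5.4908.
E[X] = 0.43·1.62 + 0.16·6.6 + 0.41·2.12 = 2.6218.
E[X²] = 0.43·3.807 + 0.16·50.16 + 0.41·5.4908 = 11.9138.
Var(X) = E[X²] − (E[X])² = 11.9138 − 6.87384 = 5.04.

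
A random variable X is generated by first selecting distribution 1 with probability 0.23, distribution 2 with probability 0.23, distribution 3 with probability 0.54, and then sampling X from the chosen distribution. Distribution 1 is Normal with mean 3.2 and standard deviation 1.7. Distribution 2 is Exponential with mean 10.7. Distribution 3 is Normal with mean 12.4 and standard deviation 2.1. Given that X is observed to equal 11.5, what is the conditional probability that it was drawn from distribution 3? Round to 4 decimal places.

Likelihoods f(11.5 | ·): 1: 1.56402e-06; 2: 0.0319044; 3: 0.173303.
Posterior ∝ prior × likelihood. Numerator for 3: 0.54·0.173303 = 0.0935837.
Normalizing constant: 0.23·1.56402e-06 + 0.23·0.0319044 + 0.54·0.173303 = 0.100922.
P(3 | observation) = 0.0935837 / 0.100922 = 0.927287.

0.9273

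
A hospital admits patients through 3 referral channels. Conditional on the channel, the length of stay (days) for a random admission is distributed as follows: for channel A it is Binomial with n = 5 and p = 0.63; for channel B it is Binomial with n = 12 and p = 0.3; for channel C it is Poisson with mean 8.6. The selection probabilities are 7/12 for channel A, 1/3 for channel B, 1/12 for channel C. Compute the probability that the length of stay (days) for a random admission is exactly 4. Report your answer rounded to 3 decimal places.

0.251

Conditional on each channel, P(X = 4): A: 0.29143; B: 0.23114; C: 0.0419614.
By total probability, P(X = 4) = 0.583333·0.29143 + 0.333333·0.23114 + 0.0833333·0.0419614 = 0.250544.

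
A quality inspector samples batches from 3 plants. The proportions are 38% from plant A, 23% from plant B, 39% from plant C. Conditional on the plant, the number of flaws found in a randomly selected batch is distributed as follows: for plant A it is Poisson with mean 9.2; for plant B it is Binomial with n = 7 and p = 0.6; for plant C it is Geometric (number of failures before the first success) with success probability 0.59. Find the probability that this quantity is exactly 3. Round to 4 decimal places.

Conditional on each plant, P(X = 3): A: 0.013113; B: 0.193536; C: 0.0406634.
By total probability, P(X = 3) = 0.38·0.013113 + 0.23·0.193536 + 0.39·0.0406634 = 0.065355.

0.0654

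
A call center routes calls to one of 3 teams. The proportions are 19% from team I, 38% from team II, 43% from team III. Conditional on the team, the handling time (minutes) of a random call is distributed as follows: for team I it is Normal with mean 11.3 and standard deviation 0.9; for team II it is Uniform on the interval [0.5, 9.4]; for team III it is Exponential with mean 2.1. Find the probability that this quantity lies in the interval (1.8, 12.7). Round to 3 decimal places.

0.685

Conditional on each team, P(1.8 < X < 12.7): I: 0.940093; II: 0.853933; III: 0.422009.
By total probability, P(1.8 < X < 12.7) = 0.19·0.940093 + 0.38·0.853933 + 0.43·0.422009 = 0.684576.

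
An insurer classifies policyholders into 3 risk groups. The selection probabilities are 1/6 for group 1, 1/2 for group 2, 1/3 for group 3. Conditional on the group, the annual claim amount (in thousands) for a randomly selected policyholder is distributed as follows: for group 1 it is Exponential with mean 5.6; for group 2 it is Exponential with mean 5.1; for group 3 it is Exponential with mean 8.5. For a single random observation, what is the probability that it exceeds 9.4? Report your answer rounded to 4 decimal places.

0.2206

Conditional on each group, P(X > 9.4): 1: 0.18664; 2: 0.15832; 3: 0.330919.
By total probability, P(X > 9.4) = 0.166667·0.18664 + 0.5·0.15832 + 0.333333·0.330919 = 0.220573.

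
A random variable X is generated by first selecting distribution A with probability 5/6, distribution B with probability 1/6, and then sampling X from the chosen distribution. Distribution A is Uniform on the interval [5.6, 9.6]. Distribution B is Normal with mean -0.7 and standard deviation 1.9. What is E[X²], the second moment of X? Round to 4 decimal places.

For each component E[X²] = Var + (mean)², giving A: 59.0933; B: 4.1.
Overall E[X²] = 0.833333·59.0933 + 0.166667·4.1 = 49.9278.

49.9278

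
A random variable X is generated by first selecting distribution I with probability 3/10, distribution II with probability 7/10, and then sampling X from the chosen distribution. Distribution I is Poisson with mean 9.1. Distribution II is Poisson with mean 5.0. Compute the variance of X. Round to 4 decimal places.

Per component, I: μ=9.1, E[X²]=91.91; II: μ=5, E[X²]=30.
E[X] = 0.3·9.1 + 0.7·5 = 6.23.
E[X²] = 0.3·91.91 + 0.7·30 = 48.573.
Var(X) = E[X²] − (E[X])² = 48.573 − 38.8129 = 9.7601.

9.7601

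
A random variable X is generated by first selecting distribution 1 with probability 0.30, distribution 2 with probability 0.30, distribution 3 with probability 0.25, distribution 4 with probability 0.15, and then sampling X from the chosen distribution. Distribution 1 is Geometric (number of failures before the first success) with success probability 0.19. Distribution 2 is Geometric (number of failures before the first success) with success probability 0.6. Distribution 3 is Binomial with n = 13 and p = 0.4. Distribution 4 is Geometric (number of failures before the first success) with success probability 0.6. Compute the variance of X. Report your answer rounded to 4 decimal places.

12.1353

Per component, 1: μ=4.26316, E[X²]=40.6122; 2: μ=0.666667, E[X²]=1.55556; 3: μ=5.2, E[X²]=30.16; 4: μ=0.666667, E[X²]=1.55556.
E[X] = 0.3·4.26316 + 0.3·0.666667 + 0.25·5.2 + 0.15·0.666667 = 2.87895.
E[X²] = 0.3·40.6122 + 0.3·1.55556 + 0.25·30.16 + 0.15·1.55556 = 20.4237.
Var(X) = E[X²] − (E[X])² = 20.4237 − 8.28834 = 12.1353.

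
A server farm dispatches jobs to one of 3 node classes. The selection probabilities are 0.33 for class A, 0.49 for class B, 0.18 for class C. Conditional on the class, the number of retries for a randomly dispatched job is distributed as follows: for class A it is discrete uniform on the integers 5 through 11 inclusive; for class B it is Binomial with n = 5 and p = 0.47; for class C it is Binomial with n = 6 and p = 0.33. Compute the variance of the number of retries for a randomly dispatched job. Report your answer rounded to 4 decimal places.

9.4957

Per component, A: μ=8, E[X²]=68; B: μ=2.35, E[X²]=6.768; C: μ=1.98, E[X²]=5.247.
E[X] = 0.33·8 + 0.49·2.35 + 0.18·1.98 = 4.1479.
E[X²] = 0.33·68 + 0.49·6.768 + 0.18·5.247 = 26.7008.
Var(X) = E[X²] − (E[X])² = 26.7008 − 17.2051 = 9.49571.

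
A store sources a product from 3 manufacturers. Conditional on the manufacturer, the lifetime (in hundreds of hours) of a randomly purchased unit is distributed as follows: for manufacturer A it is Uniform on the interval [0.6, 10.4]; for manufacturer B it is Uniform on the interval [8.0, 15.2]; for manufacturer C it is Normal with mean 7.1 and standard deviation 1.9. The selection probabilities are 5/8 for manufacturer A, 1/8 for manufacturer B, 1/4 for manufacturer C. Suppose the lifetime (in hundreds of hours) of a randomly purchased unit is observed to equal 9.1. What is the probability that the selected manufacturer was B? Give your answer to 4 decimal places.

0.1560

Likelihoods f(9.1 | ·): A: 0.102041; B: 0.138889; C: 0.120656.
Posterior ∝ prior × likelihood. Numerator for B: 0.125·0.138889 = 0.0173611.
Normalizing constant: 0.625·0.102041 + 0.125·0.138889 + 0.25·0.120656 = 0.111301.
P(B | observation) = 0.0173611 / 0.111301 = 0.155984.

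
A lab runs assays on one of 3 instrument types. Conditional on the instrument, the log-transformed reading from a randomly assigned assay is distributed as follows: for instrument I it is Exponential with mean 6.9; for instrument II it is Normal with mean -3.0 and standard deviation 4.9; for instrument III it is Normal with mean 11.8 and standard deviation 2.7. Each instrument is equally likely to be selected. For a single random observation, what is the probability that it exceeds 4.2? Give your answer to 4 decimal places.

Conditional on each instrument, P(X > 4.2): I: 0.54406; II: 0.0708638; III: 0.99756.
By total probability, P(X > 4.2) = 0.333333·0.54406 + 0.333333·0.0708638 + 0.333333·0.99756 = 0.537495.

0.5375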